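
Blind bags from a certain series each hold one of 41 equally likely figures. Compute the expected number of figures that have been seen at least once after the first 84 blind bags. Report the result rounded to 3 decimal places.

35.848

For each figure, P(seen in 84 blind bags) = 1 - (40/41)^84 = 0.8743.
By linearity of expectation, E[distinct seen] = 41·(1 - (40/41)^84) = 35.8480.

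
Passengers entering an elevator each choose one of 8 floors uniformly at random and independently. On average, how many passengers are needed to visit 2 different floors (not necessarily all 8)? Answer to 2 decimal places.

2.14

With k distinct floors already seen, the next new one arrives after an expected 8/(8-k) passengers.
Sum over k = 0,...,1: E = 8/8 + 8/7 = 2.143.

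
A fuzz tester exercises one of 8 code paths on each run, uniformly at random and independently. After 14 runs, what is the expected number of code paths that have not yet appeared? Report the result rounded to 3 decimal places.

For each code path, P(unseen after 14) = (7/8)^14 = 0.1542.
By linearity of expectation, E[unseen] = 8·(7/8)^14 = 1.2337.

1.234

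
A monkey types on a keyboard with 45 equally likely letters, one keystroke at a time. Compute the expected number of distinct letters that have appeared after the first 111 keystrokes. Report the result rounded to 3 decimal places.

41.286

For each letter, P(seen in 111 keystrokes) = 1 - (44/45)^111 = 0.9175.
By linearity of expectation, E[distinct seen] = 45·(1 - (44/45)^111) = 41.2858.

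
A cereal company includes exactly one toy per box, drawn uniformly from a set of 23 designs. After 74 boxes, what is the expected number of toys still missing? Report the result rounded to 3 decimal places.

0.857

For each toy, P(unseen after 74) = (22/23)^74 = 0.0373.
By linearity of expectation, E[unseen] = 23·(22/23)^74 = 0.8573.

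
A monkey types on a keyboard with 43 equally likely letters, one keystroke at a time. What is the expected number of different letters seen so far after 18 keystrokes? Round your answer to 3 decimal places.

14.847

For each letter, P(seen in 18 keystrokes) = 1 - (42/43)^18 = 0.3453.
By linearity of expectation, E[distinct seen] = 43·(1 - (42/43)^18) = 14.8471.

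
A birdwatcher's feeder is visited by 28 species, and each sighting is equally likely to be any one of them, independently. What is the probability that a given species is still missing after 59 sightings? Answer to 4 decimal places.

0.1170

On each sighting the fixed species fails to appear with probability 27/28.
P(still missing after 59) = (27/28)^59 = 0.11699.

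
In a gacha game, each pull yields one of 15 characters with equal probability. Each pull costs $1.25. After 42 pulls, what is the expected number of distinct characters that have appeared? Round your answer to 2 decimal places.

14.17

For each character, P(seen in 42 pulls) = 1 - (14/15)^42 = 0.945.
By linearity of expectation, E[distinct seen] = 15·(1 - (14/15)^42) = 14.173.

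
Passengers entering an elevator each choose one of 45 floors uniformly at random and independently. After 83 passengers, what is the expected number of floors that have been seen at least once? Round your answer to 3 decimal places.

38.031

For each floor, P(seen in 83 passengers) = 1 - (44/45)^83 = 0.8451.
By linearity of expectation, E[distinct seen] = 45·(1 - (44/45)^83) = 38.0314.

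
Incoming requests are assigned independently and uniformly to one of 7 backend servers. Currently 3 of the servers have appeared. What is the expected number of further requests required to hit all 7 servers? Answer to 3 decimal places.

14.583

The wait to go from k to k+1 distinct servers is geometric with mean 7/(7-k).
Sum over k = 3,...,6: E = 7/4 + 7/3 + 7/2 + 7/1 = 14.5833.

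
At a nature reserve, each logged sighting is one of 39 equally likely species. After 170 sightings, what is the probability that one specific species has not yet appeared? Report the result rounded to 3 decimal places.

0.012

Each sighting misses the fixed species with probability (39-1)/39 = 38/39, independently.
P(still missing after 170) = (38/39)^170 = 0.0121.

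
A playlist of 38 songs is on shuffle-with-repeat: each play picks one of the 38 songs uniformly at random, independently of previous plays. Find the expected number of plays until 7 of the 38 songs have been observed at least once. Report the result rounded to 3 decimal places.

7.625

With k distinct songs already seen, the next new one arrives after an expected 38/(38-k) plays.
Sum over k = 0,...,6: E = 38/38 + 38/37 + 38/36 + ... + 38/33 + 38/32 = 7.6250.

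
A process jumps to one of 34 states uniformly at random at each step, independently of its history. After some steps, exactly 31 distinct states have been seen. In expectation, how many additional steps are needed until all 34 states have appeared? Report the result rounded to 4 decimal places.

With k distinct states already seen, the next new one takes an expected 34/(34-k) steps.
Sum over k = 31,...,33: E = 34/3 + 34/2 + 34/1 = 62.33333.

62.3333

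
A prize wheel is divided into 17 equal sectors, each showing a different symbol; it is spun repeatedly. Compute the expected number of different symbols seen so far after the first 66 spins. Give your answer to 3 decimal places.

For each symbol, P(seen in 66 spins) = 1 - (16/17)^66 = 0.9817.
By linearity of expectation, E[distinct seen] = 17·(1 - (16/17)^66) = 16.6890.

16.689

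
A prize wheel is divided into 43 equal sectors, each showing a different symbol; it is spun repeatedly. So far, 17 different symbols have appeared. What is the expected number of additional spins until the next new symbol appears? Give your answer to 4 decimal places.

1.6538

The number of spins until the next new symbol is geometric with success probability 26/43, so its mean is 43/26.
E = 43/26 = 1.65385.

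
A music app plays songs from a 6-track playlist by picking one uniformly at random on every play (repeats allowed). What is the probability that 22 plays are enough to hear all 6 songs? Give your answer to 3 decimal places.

By inclusion–exclusion over which songs are missing,
P(all seen) = Σ_{j=0}^{6} (-1)^j C(6,j)((6-j)/6)^22
= 1.0000 - 0.1087 + 0.0020 - 0.0000 + 0.0000 - 0.0000 + 0.0000
= 0.8933.

0.893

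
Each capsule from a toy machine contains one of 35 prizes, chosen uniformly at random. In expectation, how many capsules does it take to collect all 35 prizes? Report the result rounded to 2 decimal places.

145.14

The wait to go from k to k+1 distinct prizes is geometric with mean 35/(35-k).
E[T] = 35/35 + 35/34 + 35/33 + ... + 35/2 + 35/1 = 35·H_{35}.
H_{35} = 4.147, so E[T] = 145.137.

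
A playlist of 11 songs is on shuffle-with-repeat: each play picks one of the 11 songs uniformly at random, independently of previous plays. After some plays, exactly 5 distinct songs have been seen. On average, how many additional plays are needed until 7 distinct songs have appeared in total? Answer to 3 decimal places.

From k distinct to k+1 distinct takes on average 11/(11-k) plays.
Sum over k = 5,...,6: E = 11/6 + 11/5 = 4.0333.

4.033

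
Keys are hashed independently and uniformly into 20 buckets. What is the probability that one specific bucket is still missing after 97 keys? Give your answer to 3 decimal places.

Each key misses the fixed bucket with probability (20-1)/20 = 19/20, independently.
P(still missing after 97) = (19/20)^97 = 0.0069.

0.007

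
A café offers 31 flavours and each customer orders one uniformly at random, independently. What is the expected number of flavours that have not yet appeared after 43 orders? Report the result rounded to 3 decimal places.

7.569

For each flavour, P(unseen after 43) = (30/31)^43 = 0.2442.
By linearity of expectation, E[unseen] = 31·(30/31)^43 = 7.5687.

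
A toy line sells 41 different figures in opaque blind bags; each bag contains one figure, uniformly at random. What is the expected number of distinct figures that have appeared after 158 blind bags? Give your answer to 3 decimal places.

40.171

For each figure, P(seen in 158 blind bags) = 1 - (40/41)^158 = 0.9798.
By linearity of expectation, E[distinct seen] = 41·(1 - (40/41)^158) = 40.1713.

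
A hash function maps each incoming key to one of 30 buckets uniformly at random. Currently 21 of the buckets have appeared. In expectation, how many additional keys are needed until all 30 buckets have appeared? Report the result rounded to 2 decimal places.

From k distinct to k+1 distinct takes on average 30/(30-k) keys.
Sum over k = 21,...,29: E = 30/9 + 30/8 + 30/7 + ... + 30/2 + 30/1 = 84.869.

84.87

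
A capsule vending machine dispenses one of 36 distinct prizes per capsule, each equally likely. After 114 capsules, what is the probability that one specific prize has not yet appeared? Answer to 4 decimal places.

Each capsule misses the fixed prize with probability (36-1)/36 = 35/36, independently.
P(still missing after 114) = (35/36)^114 = 0.04030.

0.0403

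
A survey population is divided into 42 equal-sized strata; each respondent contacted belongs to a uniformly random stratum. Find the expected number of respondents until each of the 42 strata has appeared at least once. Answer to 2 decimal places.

The wait to go from k to k+1 distinct strata is geometric with mean 42/(42-k).
E[T] = 42/42 + 42/41 + 42/40 + ... + 42/2 + 42/1 = 42·H_{42}.
H_{42} = 4.327, so E[T] = 181.723.

181.72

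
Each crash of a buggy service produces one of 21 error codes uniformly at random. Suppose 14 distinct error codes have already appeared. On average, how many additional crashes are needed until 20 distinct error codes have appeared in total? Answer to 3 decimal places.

With k distinct error codes already seen, the next new one takes an expected 21/(21-k) crashes.
Sum over k = 14,...,19: E = 21/7 + 21/6 + 21/5 + 21/4 + 21/3 + 21/2 = 33.4500.

33.450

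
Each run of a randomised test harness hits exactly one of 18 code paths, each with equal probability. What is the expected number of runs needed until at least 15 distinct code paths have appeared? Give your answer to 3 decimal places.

With k distinct code paths already seen, the next new one arrives after an expected 18/(18-k) runs.
Sum over k = 0,...,14: E = 18/18 + 18/17 + 18/16 + ... + 18/5 + 18/4 = 29.9119.

29.912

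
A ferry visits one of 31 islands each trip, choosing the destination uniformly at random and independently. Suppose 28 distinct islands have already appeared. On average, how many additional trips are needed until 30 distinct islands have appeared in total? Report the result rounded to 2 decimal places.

25.83

From k distinct to k+1 distinct takes on average 31/(31-k) trips.
Sum over k = 28,...,29: E = 31/3 + 31/2 = 25.833.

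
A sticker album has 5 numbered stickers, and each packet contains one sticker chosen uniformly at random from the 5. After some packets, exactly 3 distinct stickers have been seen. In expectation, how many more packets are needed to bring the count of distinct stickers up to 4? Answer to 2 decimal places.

2.50

From k distinct to k+1 distinct takes on average 5/(5-k) packets.
Only the k = 3 term is needed: E = 5/2 = 2.500.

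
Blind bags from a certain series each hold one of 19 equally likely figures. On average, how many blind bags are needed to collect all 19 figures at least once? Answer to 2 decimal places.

67.41

After k distinct figures have appeared, the next blind bag gives a new one with probability (19-k)/19, so the expected wait for the (k+1)-th is 19/(19-k).
E[T] = 19/19 + 19/18 + 19/17 + ... + 19/2 + 19/1 = 19·H_{19}.
H_{19} = 3.548, so E[T] = 67.407.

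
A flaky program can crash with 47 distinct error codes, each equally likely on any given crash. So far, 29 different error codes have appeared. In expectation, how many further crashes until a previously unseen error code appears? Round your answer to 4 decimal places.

Each crash yields a new error code with probability (47-29)/47 = 18/47, so the wait is geometric with mean 47/18.
E = 47/18 = 2.61111.

2.6111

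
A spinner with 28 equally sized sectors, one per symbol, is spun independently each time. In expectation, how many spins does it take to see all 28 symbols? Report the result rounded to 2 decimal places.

Split into phases: going from k distinct to k+1 distinct takes on average 28/(28-k) spins.
E[T] = 28/28 + 28/27 + 28/26 + ... + 28/2 + 28/1 = 28·H_{28}.
H_{28} = 3.927, so E[T] = 109.961.

109.96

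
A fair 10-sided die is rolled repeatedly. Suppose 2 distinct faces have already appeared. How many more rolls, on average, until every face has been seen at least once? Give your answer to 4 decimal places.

27.1786

From k distinct to k+1 distinct takes on average 10/(10-k) rolls.
Sum over k = 2,...,9: E = 10/8 + 10/7 + 10/6 + ... + 10/2 + 10/1 = 27.17857.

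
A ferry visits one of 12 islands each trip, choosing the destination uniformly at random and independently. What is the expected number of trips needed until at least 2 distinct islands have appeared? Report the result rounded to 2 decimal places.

With k distinct islands already seen, the next new one arrives after an expected 12/(12-k) trips.
Sum over k = 0,...,1: E = 12/12 + 12/11 = 2.091.

2.09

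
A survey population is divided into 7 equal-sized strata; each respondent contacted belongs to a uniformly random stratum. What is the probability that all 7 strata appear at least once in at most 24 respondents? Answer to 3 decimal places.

0.833

Let A_i be the event that stratum i is missing after 24 respondents. By inclusion–exclusion on the A_i,
P(all seen) = Σ_{j=0}^{7} (-1)^j C(7,j)((7-j)/7)^24
= 1.0000 - 0.1731 + 0.0065 - 0.0001 + 0.0000 - 0.0000 + 0.0000 - 0.0000
= 0.8334.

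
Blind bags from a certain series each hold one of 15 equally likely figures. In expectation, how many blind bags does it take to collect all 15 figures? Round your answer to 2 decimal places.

49.77

Split into phases: going from k distinct to k+1 distinct takes on average 15/(15-k) blind bags.
E[T] = 15/15 + 15/14 + 15/13 + ... + 15/2 + 15/1 = 15·H_{15}.
H_{15} = 3.318, so E[T] = 49.773.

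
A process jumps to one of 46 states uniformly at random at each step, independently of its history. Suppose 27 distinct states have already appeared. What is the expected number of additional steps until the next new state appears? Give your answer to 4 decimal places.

Each step yields a new state with probability (46-27)/46 = 19/46, so the wait is geometric with mean 46/19.
E = 46/19 = 2.42105.

2.4211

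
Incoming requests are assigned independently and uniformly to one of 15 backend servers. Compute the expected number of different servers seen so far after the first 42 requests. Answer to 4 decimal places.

For each server, P(seen in 42 requests) = 1 - (14/15)^42 = 0.94485.
By linearity of expectation, E[distinct seen] = 15·(1 - (14/15)^42) = 14.17275.

14.1728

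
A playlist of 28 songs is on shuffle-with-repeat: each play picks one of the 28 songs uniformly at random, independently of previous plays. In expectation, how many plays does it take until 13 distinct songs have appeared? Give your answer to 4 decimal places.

17.0504

Going from k to k+1 distinct takes a geometric number of plays with mean 28/(28-k).
Sum over k = 0,...,12: E = 28/28 + 28/27 + 28/26 + ... + 28/17 + 28/16 = 17.05038.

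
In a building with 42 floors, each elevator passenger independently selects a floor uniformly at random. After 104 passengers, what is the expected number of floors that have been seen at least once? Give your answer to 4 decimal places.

38.5736

For each floor, P(seen in 104 passengers) = 1 - (41/42)^104 = 0.91842.
By linearity of expectation, E[distinct seen] = 42·(1 - (41/42)^104) = 38.57355.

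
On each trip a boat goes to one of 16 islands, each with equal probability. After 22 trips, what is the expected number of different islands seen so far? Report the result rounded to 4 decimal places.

12.1320

For each island, P(seen in 22 trips) = 1 - (15/16)^22 = 0.75825.
By linearity of expectation, E[distinct seen] = 16·(1 - (15/16)^22) = 12.13199.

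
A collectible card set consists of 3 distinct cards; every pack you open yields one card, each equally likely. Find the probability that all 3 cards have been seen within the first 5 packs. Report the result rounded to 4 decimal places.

0.6173

Let A_i be the event that card i is missing after 5 packs. By inclusion–exclusion on the A_i,
P(all seen) = Σ_{j=0}^{3} (-1)^j C(3,j)((3-j)/3)^5
= 1.00000 - 0.39506 + 0.01235 - 0.00000
= 0.61728.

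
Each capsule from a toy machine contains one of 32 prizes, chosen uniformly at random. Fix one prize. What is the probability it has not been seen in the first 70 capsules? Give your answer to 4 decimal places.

0.1083

Each capsule misses the fixed prize with probability (32-1)/32 = 31/32, independently.
P(still missing after 70) = (31/32)^70 = 0.10835.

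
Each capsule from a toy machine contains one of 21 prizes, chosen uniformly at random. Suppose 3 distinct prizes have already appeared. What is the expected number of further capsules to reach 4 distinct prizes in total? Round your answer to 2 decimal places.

The wait to go from k to k+1 distinct prizes is geometric with mean 21/(21-k).
Only the k = 3 term is needed: E = 21/18 = 1.167.

1.17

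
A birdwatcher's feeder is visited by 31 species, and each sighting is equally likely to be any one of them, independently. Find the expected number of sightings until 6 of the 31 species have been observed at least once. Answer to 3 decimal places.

6.550

Going from k to k+1 distinct takes a geometric number of sightings with mean 31/(31-k).
Sum over k = 0,...,5: E = 31/31 + 31/30 + 31/29 + 31/28 + 31/27 + 31/26 = 6.5499.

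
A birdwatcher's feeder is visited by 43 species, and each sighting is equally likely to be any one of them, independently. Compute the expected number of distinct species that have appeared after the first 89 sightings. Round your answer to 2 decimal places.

37.70

For each species, P(seen in 89 sightings) = 1 - (42/43)^89 = 0.877.
By linearity of expectation, E[distinct seen] = 43·(1 - (42/43)^89) = 37.704.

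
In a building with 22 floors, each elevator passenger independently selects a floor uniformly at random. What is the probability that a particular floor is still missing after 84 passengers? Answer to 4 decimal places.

0.0201

Each passenger misses the fixed floor with probability (22-1)/22 = 21/22, independently.
P(still missing after 84) = (21/22)^84 = 0.02009.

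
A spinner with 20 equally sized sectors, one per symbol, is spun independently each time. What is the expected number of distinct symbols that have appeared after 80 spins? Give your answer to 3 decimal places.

19.670

For each symbol, P(seen in 80 spins) = 1 - (19/20)^80 = 0.9835.
By linearity of expectation, E[distinct seen] = 20·(1 - (19/20)^80) = 19.6697.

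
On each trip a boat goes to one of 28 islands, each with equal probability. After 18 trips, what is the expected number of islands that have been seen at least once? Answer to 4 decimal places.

13.4501

For each island, P(seen in 18 trips) = 1 - (27/28)^18 = 0.48036.
By linearity of expectation, E[distinct seen] = 28·(1 - (27/28)^18) = 13.45006.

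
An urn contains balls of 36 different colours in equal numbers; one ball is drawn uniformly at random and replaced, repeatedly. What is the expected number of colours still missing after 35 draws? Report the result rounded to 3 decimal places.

For each colour, P(unseen after 35) = (35/36)^35 = 0.3731.
By linearity of expectation, E[unseen] = 36·(35/36)^35 = 13.4306.

13.431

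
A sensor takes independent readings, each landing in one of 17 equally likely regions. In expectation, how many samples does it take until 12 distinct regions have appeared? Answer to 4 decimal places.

19.6557

With k distinct regions already seen, the next new one arrives after an expected 17/(17-k) samples.
Sum over k = 0,...,11: E = 17/17 + 17/16 + 17/15 + ... + 17/7 + 17/6 = 19.65573.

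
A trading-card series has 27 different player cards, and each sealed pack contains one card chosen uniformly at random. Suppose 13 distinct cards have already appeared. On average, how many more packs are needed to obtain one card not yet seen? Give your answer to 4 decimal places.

The number of packs until the next new card is geometric with success probability 14/27, so its mean is 27/14.
E = 27/14 = 1.92857.

1.9286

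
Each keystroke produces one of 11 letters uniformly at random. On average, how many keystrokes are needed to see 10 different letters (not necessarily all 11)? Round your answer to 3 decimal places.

22.219

With k distinct letters already seen, the next new one arrives after an expected 11/(11-k) keystrokes.
Sum over k = 0,...,9: E = 11/11 + 11/10 + 11/9 + ... + 11/3 + 11/2 = 22.2187.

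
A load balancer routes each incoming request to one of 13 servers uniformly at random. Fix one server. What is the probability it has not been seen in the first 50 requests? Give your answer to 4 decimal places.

Each request misses the fixed server with probability (13-1)/13 = 12/13, independently.
P(still missing after 50) = (12/13)^50 = 0.01828.

0.0183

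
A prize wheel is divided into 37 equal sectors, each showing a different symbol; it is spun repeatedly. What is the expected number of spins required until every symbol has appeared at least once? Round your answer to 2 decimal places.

After k distinct symbols have appeared, the next spin gives a new one with probability (37-k)/37, so the expected wait for the (k+1)-th is 37/(37-k).
E[T] = 37/37 + 37/36 + 37/35 + ... + 37/2 + 37/1 = 37·H_{37}.
H_{37} = 4.202, so E[T] = 155.459.

155.46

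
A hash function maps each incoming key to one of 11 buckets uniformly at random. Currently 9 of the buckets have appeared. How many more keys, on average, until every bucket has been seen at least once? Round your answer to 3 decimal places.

16.500

From k distinct to k+1 distinct takes on average 11/(11-k) keys.
Sum over k = 9,...,10: E = 11/2 + 11/1 = 16.5000.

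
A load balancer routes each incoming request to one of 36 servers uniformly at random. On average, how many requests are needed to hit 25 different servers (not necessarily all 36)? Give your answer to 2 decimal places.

41.57

With k distinct servers already seen, the next new one arrives after an expected 36/(36-k) requests.
Sum over k = 0,...,24: E = 36/36 + 36/35 + 36/34 + ... + 36/13 + 36/12 = 41.569.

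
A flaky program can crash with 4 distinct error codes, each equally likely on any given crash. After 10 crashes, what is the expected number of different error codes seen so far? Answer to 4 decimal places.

For each error code, P(seen in 10 crashes) = 1 - (3/4)^10 = 0.94369.
By linearity of expectation, E[distinct seen] = 4·(1 - (3/4)^10) = 3.77475.

3.7747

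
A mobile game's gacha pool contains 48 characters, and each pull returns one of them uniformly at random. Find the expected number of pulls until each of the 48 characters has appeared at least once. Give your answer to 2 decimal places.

214.02

Split into phases: going from k distinct to k+1 distinct takes on average 48/(48-k) pulls.
E[T] = 48/48 + 48/47 + 48/46 + ... + 48/2 + 48/1 = 48·H_{48}.
H_{48} = 4.459, so E[T] = 214.022.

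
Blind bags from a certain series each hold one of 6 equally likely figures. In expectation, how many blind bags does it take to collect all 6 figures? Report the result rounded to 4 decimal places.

After k distinct figures have appeared, the next blind bag gives a new one with probability (6-k)/6, so the expected wait for the (k+1)-th is 6/(6-k).
E[T] = 6/6 + 6/5 + 6/4 + 6/3 + 6/2 + 6/1 = 6·H_{6}.
H_{6} = 2.45000, so E[T] = 14.70000.

14.7000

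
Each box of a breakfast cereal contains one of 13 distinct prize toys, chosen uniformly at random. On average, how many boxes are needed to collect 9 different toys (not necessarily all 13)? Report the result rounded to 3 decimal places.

Going from k to k+1 distinct takes a geometric number of boxes with mean 13/(13-k).
Sum over k = 0,...,8: E = 13/13 + 13/12 + 13/11 + ... + 13/6 + 13/5 = 14.2584.

14.258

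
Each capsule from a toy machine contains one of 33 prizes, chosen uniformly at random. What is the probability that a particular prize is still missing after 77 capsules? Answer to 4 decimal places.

On each capsule the fixed prize fails to appear with probability 32/33.
P(still missing after 77) = (32/33)^77 = 0.09354.

0.0935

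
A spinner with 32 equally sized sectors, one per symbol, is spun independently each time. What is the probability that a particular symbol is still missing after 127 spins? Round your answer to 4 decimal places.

0.0177

Each spin misses the fixed symbol with probability (32-1)/32 = 31/32, independently.
P(still missing after 127) = (31/32)^127 = 0.01774.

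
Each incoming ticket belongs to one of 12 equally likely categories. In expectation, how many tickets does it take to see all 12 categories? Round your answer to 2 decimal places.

37.24

Split into phases: going from k distinct to k+1 distinct takes on average 12/(12-k) tickets.
E[T] = 12/12 + 12/11 + 12/10 + ... + 12/2 + 12/1 = 12·H_{12}.
H_{12} = 3.103, so E[T] = 37.239.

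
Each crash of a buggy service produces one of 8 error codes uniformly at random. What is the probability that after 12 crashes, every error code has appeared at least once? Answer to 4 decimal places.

By inclusion–exclusion over which error codes are missing,
P(all seen) = Σ_{j=0}^{8} (-1)^j C(8,j)((8-j)/8)^12
= 1.00000 - 1.61134 + 0.88694 - 0.19895 + 0.01709 - 0.00043 + 0.00000 - 0.00000 + 0.00000
= 0.09331.

0.0933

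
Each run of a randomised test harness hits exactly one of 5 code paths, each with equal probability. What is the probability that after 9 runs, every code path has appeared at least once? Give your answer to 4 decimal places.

0.4271

Let A_i be the event that code path i is missing after 9 runs. By inclusion–exclusion on the A_i,
P(all seen) = Σ_{j=0}^{5} (-1)^j C(5,j)((5-j)/5)^9
= 1.00000 - 0.67109 + 0.10078 - 0.00262 + 0.00000 - 0.00000
= 0.42707.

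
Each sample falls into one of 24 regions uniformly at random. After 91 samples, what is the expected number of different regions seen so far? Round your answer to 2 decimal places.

23.50

For each region, P(seen in 91 samples) = 1 - (23/24)^91 = 0.979.
By linearity of expectation, E[distinct seen] = 24·(1 - (23/24)^91) = 23.501.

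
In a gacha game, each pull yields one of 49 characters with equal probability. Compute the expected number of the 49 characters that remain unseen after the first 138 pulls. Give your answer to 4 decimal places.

2.8473

For each character, P(unseen after 138) = (48/49)^138 = 0.05811.
By linearity of expectation, E[unseen] = 49·(48/49)^138 = 2.84726.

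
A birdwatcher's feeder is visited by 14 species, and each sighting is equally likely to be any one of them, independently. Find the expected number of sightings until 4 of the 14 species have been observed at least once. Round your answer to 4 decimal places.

4.5163

Going from k to k+1 distinct takes a geometric number of sightings with mean 14/(14-k).
Sum over k = 0,...,3: E = 14/14 + 14/13 + 14/12 + 14/11 = 4.51632.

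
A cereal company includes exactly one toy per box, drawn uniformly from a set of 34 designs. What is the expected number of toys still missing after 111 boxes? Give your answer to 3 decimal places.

1.237

For each toy, P(unseen after 111) = (33/34)^111 = 0.0364.
By linearity of expectation, E[unseen] = 34·(33/34)^111 = 1.2370.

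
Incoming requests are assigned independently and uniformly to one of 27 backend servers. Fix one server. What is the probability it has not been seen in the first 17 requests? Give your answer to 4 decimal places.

On each request the fixed server fails to appear with probability 26/27.
P(still missing after 17) = (26/27)^17 = 0.52646.

0.5265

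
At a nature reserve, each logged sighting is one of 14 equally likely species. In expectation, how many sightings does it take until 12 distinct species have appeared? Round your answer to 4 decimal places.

With k distinct species already seen, the next new one arrives after an expected 14/(14-k) sightings.
Sum over k = 0,...,11: E = 14/14 + 14/13 + 14/12 + ... + 14/4 + 14/3 = 24.52187.

24.5219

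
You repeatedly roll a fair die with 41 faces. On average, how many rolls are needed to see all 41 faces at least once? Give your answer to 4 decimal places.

176.4203

The wait to go from k to k+1 distinct faces is geometric with mean 41/(41-k).
E[T] = 41/41 + 41/40 + 41/39 + ... + 41/2 + 41/1 = 41·H_{41}.
H_{41} = 4.30293, so E[T] = 176.42026.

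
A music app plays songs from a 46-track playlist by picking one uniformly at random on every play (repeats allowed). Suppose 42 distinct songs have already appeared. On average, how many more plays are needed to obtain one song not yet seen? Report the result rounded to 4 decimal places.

Each play yields a new song with probability (46-42)/46 = 4/46, so the wait is geometric with mean 46/4.
E = 46/4 = 11.50000.

11.5000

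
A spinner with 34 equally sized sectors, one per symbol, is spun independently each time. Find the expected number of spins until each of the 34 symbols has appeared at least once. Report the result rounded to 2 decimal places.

The wait to go from k to k+1 distinct symbols is geometric with mean 34/(34-k).
E[T] = 34/34 + 34/33 + 34/32 + ... + 34/2 + 34/1 = 34·H_{34}.
H_{34} = 4.118, so E[T] = 140.019.

140.02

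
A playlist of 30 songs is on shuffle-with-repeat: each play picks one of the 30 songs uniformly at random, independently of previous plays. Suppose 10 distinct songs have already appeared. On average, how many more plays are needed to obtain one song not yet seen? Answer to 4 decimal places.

1.5000

Each play yields a new song with probability (30-10)/30 = 20/30, so the wait is geometric with mean 30/20.
E = 30/20 = 1.50000.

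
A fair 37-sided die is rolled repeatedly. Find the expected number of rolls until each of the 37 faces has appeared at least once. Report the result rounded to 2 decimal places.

Split into phases: going from k distinct to k+1 distinct takes on average 37/(37-k) rolls.
E[T] = 37/37 + 37/36 + 37/35 + ... + 37/2 + 37/1 = 37·H_{37}.
H_{37} = 4.202, so E[T] = 155.459.

155.46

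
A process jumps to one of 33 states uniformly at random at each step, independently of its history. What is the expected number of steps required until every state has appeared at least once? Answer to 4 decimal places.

134.9303

Split into phases: going from k distinct to k+1 distinct takes on average 33/(33-k) steps.
E[T] = 33/33 + 33/32 + 33/31 + ... + 33/2 + 33/1 = 33·H_{33}.
H_{33} = 4.08880, so E[T] = 134.93034.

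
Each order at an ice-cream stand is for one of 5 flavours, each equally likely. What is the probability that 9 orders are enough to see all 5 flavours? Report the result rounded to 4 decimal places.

0.4271

By inclusion–exclusion over which flavours are missing,
P(all seen) = Σ_{j=0}^{5} (-1)^j C(5,j)((5-j)/5)^9
= 1.00000 - 0.67109 + 0.10078 - 0.00262 + 0.00000 - 0.00000
= 0.42707.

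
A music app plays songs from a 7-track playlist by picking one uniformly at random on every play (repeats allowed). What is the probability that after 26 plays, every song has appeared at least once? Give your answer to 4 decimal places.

By inclusion–exclusion over which songs are missing,
P(all seen) = Σ_{j=0}^{7} (-1)^j C(7,j)((7-j)/7)^26
= 1.00000 - 0.12720 + 0.00333 - 0.00002 + 0.00000 - 0.00000 + 0.00000 - 0.00000
= 0.87612.

0.8761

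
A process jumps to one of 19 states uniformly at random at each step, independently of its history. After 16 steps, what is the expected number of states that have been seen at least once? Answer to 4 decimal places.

For each state, P(seen in 16 steps) = 1 - (18/19)^16 = 0.57898.
By linearity of expectation, E[distinct seen] = 19·(1 - (18/19)^16) = 11.00062.

11.0006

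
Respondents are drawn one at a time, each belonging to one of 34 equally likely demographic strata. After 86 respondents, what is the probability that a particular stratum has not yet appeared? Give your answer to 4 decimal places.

Each respondent misses the fixed stratum with probability (34-1)/34 = 33/34, independently.
P(still missing after 86) = (33/34)^86 = 0.07674.

0.0767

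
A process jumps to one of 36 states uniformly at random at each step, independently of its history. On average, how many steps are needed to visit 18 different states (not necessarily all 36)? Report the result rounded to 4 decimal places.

Going from k to k+1 distinct takes a geometric number of steps with mean 36/(36-k).
Sum over k = 0,...,17: E = 36/36 + 36/35 + 36/34 + ... + 36/20 + 36/19 = 24.46024.

24.4602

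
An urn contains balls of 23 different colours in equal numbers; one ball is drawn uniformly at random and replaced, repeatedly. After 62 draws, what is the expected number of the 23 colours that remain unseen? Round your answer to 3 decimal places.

For each colour, P(unseen after 62) = (22/23)^62 = 0.0635.
By linearity of expectation, E[unseen] = 23·(22/23)^62 = 1.4615.

1.462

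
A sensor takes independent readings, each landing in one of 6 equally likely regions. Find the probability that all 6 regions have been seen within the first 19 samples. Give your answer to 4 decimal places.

0.8189

By inclusion–exclusion over which regions are missing,
P(all seen) = Σ_{j=0}^{6} (-1)^j C(6,j)((6-j)/6)^19
= 1.00000 - 0.18781 + 0.00677 - 0.00004 + 0.00000 - 0.00000 + 0.00000
= 0.81892.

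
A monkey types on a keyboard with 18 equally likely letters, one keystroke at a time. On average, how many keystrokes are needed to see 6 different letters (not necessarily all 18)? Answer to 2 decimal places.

With k distinct letters already seen, the next new one arrives after an expected 18/(18-k) keystrokes.
Sum over k = 0,...,5: E = 18/18 + 18/17 + 18/16 + 18/15 + 18/14 + 18/13 = 7.054.

7.05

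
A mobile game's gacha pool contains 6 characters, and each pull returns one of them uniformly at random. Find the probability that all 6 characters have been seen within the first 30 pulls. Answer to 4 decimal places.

0.9748

Let A_i be the event that character i is missing after 30 pulls. By inclusion–exclusion on the A_i,
P(all seen) = Σ_{j=0}^{6} (-1)^j C(6,j)((6-j)/6)^30
= 1.00000 - 0.02528 + 0.00008 - 0.00000 + 0.00000 - 0.00000 + 0.00000
= 0.97480.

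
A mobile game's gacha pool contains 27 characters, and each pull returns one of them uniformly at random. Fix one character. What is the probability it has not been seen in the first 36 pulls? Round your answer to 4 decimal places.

0.2570

Each pull misses the fixed character with probability (27-1)/27 = 26/27, independently.
P(still missing after 36) = (26/27)^36 = 0.25701.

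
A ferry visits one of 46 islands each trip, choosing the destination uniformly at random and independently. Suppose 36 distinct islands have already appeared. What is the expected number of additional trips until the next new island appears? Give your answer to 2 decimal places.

4.60

Each trip yields a new island with probability (46-36)/46 = 10/46, so the wait is geometric with mean 46/10.
E = 46/10 = 4.600.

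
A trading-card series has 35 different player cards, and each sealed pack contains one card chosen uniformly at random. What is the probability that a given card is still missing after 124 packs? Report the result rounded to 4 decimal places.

Each pack misses the fixed card with probability (35-1)/35 = 34/35, independently.
P(still missing after 124) = (34/35)^124 = 0.02748.

0.0275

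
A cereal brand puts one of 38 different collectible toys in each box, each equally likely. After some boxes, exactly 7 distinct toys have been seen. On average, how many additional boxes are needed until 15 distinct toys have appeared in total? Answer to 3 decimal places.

11.132

The wait to go from k to k+1 distinct toys is geometric with mean 38/(38-k).
Sum over k = 7,...,14: E = 38/31 + 38/30 + 38/29 + ... + 38/25 + 38/24 = 11.1322.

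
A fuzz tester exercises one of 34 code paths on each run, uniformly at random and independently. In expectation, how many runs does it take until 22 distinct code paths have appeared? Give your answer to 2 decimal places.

34.51

Going from k to k+1 distinct takes a geometric number of runs with mean 34/(34-k).
Sum over k = 0,...,21: E = 34/34 + 34/33 + 34/32 + ... + 34/14 + 34/13 = 34.510.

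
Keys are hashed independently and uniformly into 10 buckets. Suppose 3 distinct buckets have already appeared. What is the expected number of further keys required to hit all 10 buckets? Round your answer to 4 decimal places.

From k distinct to k+1 distinct takes on average 10/(10-k) keys.
Sum over k = 3,...,9: E = 10/7 + 10/6 + 10/5 + ... + 10/2 + 10/1 = 25.92857.

25.9286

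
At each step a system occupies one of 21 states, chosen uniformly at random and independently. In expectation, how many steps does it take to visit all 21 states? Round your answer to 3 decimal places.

76.553

After k distinct states have appeared, the next step gives a new one with probability (21-k)/21, so the expected wait for the (k+1)-th is 21/(21-k).
E[T] = 21/21 + 21/20 + 21/19 + ... + 21/2 + 21/1 = 21·H_{21}.
H_{21} = 3.6454, so E[T] = 76.5525.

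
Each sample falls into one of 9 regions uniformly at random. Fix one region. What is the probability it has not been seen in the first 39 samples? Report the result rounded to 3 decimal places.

On each sample the fixed region fails to appear with probability 8/9.
P(still missing after 39) = (8/9)^39 = 0.0101.

0.010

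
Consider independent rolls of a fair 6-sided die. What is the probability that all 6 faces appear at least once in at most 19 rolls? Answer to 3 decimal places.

By inclusion–exclusion over which faces are missing,
P(all seen) = Σ_{j=0}^{6} (-1)^j C(6,j)((6-j)/6)^19
= 1.0000 - 0.1878 + 0.0068 - 0.0000 + 0.0000 - 0.0000 + 0.0000
= 0.8189.

0.819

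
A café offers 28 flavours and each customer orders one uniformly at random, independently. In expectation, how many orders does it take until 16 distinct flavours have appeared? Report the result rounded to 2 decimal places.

With k distinct flavours already seen, the next new one arrives after an expected 28/(28-k) orders.
Sum over k = 0,...,15: E = 28/28 + 28/27 + 28/26 + ... + 28/14 + 28/13 = 23.071.

23.07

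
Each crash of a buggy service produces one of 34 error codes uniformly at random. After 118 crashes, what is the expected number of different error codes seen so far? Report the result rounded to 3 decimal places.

For each error code, P(seen in 118 crashes) = 1 - (33/34)^118 = 0.9705.
By linearity of expectation, E[distinct seen] = 34·(1 - (33/34)^118) = 32.9963.

32.996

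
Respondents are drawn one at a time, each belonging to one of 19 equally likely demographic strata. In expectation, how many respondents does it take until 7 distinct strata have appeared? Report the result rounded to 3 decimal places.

8.446

With k distinct strata already seen, the next new one arrives after an expected 19/(19-k) respondents.
Sum over k = 0,...,6: E = 19/19 + 19/18 + 19/17 + ... + 19/14 + 19/13 = 8.4461.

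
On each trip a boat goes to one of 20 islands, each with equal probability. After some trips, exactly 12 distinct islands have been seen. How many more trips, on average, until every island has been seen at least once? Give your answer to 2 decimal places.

54.36

From k distinct to k+1 distinct takes on average 20/(20-k) trips.
Sum over k = 12,...,19: E = 20/8 + 20/7 + 20/6 + ... + 20/2 + 20/1 = 54.357.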